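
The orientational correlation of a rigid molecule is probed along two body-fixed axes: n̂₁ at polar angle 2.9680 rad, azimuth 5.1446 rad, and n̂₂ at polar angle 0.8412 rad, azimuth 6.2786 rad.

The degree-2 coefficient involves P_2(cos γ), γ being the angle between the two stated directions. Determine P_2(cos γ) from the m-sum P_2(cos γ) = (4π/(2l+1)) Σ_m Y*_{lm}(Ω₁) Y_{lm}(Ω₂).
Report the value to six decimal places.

Term-by-term m-sum for l=2 (normalisation 4π/5 = 2.513274):
  term(m=-2) = -0.00159 - 0.00190j   from Y*(Ω₁)=-0.00748 - 0.00877j, Y(Ω₂)=0.21464 + 0.00197j
  term(m=-1) = -0.02134 + 0.04572j   from Y*(Ω₁)=-0.05505 + 0.11934j, Y(Ω₂)=0.38387 + 0.00176j
  term(m=+0) = 0.06327 + 0.00000j   from Y*(Ω₁)=0.60256 + 0.00000j, Y(Ω₂)=0.10501 + 0.00000j
  term(m=+1) = -0.02134 - 0.04572j   from Y*(Ω₁)=0.05505 + 0.11934j, Y(Ω₂)=-0.38387 + 0.00176j
  term(m=+2) = -0.00159 + 0.00190j   from Y*(Ω₁)=-0.00748 + 0.00877j, Y(Ω₂)=0.21464 - 0.00197j
Total Σ_m = 0.01741 + 0.00000j. Multiply by 2.513274: 0.04375 + 0.00000j. P_2(cos γ) = 0.043755

0.043755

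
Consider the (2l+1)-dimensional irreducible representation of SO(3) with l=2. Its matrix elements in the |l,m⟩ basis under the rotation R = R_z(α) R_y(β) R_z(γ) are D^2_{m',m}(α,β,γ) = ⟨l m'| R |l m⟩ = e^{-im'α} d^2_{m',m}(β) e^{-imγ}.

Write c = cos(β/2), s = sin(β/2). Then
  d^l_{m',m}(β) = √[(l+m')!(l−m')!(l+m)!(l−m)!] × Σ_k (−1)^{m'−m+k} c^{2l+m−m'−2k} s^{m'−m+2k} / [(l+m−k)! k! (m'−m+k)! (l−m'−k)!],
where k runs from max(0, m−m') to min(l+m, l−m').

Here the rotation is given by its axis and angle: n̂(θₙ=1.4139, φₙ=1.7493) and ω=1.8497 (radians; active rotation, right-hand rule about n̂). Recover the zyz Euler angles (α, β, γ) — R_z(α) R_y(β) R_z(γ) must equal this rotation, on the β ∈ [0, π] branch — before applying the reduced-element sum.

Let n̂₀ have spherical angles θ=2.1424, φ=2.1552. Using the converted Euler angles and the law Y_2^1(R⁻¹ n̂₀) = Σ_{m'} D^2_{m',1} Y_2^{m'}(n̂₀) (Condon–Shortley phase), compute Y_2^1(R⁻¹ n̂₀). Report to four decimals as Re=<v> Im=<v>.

Re=0.0141 Im=0.0195

Axis–angle → zyz. n̂ = (sinθₙcosφₙ, sinθₙsinφₙ, cosθₙ) = (-0.175376, +0.972023, +0.156253), ω = 1.8497.
R = I cosω + sinω [n̂]ₓ + (1−cosω) n̂n̂ᵀ gives
  R = [-0.236078, -0.367616, +0.899514; -0.067185, +0.929639, +0.362295; -0.969409, +0.025096, -0.244165]
β = atan2(√(R₁₃²+R₂₃²), R₃₃) = 1.817455; α = atan2(R₂₃, R₁₃) mod 2π = 0.382889; γ = atan2(R₃₂, −R₃₁) mod 2π = 0.025882
Need the full column D^2_{m',1} for m'=−2..2 at α=0.3829, β=1.8175, γ=0.0259.
cos(β/2)=0.614750, sin(β/2)=0.788722
d^2_{-2,1}: single k=3 term ⇒ +0.603254;  D = +0.445526+0.406721i
d^2_{-1,1}: k∈[2..3] ⇒ +0.705288 -0.386987 = +0.318301;  D = +0.298231+0.111237i
d^2_{0,1}: k∈[1..2] ⇒ +0.448844 -0.738833 = -0.289989;  D = -0.289892+0.007505i
d^2_{1,1}: k∈[0..1] ⇒ +0.142822 -0.705288 = -0.562466;  D = -0.516124+0.223570i
d^2_{2,1}: single k=0 term ⇒ -0.366479;  D = -0.257512+0.260758i
Y_2^{m'}(θ=2.1424,φ=2.1552) and Σ D·Y over m':
  (+0.4455+0.4067i)·(-0.1069+0.2514i)  (+0.2982+0.1112i)·(+0.1939+0.2932i)  (-0.2899+0.0075i)·(-0.0385+0.0000i)  (-0.5161+0.2236i)·(-0.1939+0.2932i)  (-0.2575+0.2608i)·(-0.1069-0.2514i)
Y_2^1(R⁻¹ n̂) = +0.014123+0.019472i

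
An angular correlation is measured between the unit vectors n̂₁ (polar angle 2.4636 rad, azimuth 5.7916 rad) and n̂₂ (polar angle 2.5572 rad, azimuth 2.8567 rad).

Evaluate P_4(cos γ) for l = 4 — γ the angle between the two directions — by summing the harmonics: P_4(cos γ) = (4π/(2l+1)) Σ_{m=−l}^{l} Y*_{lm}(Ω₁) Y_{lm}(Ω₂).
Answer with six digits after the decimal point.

0.053386

Term-by-term m-sum for l=4 (normalisation 4π/9 = 1.396263):
  m=-4: Y*=(-0.026392, -0.063206)  Y=(0.017135, 0.037242)  product (0.001902, -0.002066)
  m=-3: Y*=(-0.023068, 0.239448)  Y=(0.115075, 0.132237)  product (-0.034318, 0.024504)
  m=-2: Y*=(0.236838, -0.355548)  Y=(0.331734, 0.212531)  product (0.154132, -0.067612)
  m=-1: Y*=(-0.253875, 0.135931)  Y=(0.390547, 0.114375)  product (-0.114697, 0.024051)
  m=+0: Y*=(-0.245370, -0.000000)  Y=(-0.098621, 0.000000)  product (0.024199, 0.000000)
  m=+1: Y*=(0.253875, 0.135931)  Y=(-0.390547, 0.114375)  product (-0.114697, -0.024051)
  m=+2: Y*=(0.236838, 0.355548)  Y=(0.331734, -0.212531)  product (0.154132, 0.067612)
  m=+3: Y*=(0.023068, 0.239448)  Y=(-0.115075, 0.132237)  product (-0.034318, -0.024504)
  m=+4: Y*=(-0.026392, 0.063206)  Y=(0.017135, -0.037242)  product (0.001902, 0.002066)
Total Σ_m = (0.038235, -0.000000). Multiply by 1.396263: (0.053386, -0.000000). P_4(cos γ) = 0.053386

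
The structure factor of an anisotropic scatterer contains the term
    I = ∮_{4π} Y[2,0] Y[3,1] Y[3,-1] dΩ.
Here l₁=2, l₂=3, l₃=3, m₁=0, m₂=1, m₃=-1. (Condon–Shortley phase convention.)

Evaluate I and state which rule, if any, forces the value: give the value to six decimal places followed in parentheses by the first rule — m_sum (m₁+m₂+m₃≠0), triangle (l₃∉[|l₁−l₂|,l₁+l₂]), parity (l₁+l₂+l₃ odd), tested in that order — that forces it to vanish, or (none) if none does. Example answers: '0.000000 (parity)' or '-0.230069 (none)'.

Checks pass: Σm=0; 8 even; l₃=3∈[1,5].
(2·2+1)(2·3+1)(2·3+1) = 245
Δ: 2! 2! 4! / 9! → 1/3780
sum: t=0:+1/24 t=1:−1/4 t=2:+1/24 = -1/6
3j²(2 3 3; 0 0 0) = Δ·Π!·Σ² = 4/105  (sign +1)
sum: t=0:+1/96 t=1:−1/6 t=2:+1/16 = -3/32
3j²(2 3 3; 0 1 -1) = Δ·Π!·Σ² = 3/140  (sign -1)
combine: 4πI² = 245·4/105·3/140 = 1/5
take √, sign -1: I = -0.12615663
No selection rule forces the value: the integral is nonzero (none).

-0.126157 (none)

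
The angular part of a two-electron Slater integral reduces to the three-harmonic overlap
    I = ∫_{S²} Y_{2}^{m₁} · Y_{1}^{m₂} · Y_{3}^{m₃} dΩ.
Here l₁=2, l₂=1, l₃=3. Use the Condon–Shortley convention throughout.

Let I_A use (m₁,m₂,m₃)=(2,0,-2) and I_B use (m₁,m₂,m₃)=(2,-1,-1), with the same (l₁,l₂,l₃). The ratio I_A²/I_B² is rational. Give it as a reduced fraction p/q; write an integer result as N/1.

5/1

Same 2,1,3: normalisation and zero-m 3j drop out of the ratio.
A: Δ: 0! 4! 2! / 7! → 1/105; sum: t=0:+1/24 = 1/24; 3j²(2 1 3; 2 0 -2) = Δ·Π!·Σ² = 1/21  (sign -1)
B: Δ: 0! 4! 2! / 7! → 1/105; sum: t=0:+1/48 = 1/48; 3j²(2 1 3; 2 -1 -1) = Δ·Π!·Σ² = 1/105  (sign +1)
I_A²/I_B² = (1/21)/(1/105) = 5/1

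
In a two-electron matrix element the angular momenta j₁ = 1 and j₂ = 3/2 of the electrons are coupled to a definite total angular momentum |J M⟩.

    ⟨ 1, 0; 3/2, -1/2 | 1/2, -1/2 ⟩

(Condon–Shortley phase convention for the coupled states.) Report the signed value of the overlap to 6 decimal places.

triangle: 2!×0!×1!/4! = 2/24
(j±m)!: 1!×1!×1!×2!×0!×1! = 2
prefactor² = (2J+1)×Δ×N² = 1/3
  k=1: −1/(1!×1!×0!×0!×0!×1!) = -1
Σ = -1  ⇒  CG² = 1/3×(-1)² = 1/3
CG = −√(1/3) = -0.577350

−√(1/3) = -0.577350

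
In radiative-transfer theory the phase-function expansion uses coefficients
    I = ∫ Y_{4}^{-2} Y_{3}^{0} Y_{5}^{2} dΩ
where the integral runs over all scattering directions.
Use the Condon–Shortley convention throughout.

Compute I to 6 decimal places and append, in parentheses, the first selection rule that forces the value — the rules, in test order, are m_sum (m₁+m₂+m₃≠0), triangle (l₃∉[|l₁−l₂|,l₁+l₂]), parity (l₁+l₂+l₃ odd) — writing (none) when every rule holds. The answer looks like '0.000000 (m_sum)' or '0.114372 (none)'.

Checks pass: Σm=0; 12 even; l₃=5∈[1,7].
(2·4+1)(2·3+1)(2·5+1) = 693
Δ: 2! 6! 4! / 13! → 1/180180
sum: t=0:+1/576 t=1:−1/144 t=2:+1/576 = -1/288
3j²(4 3 5; 0 0 0) = Δ·Π!·Σ² = 20/1001  (sign +1)
sum: t=0:+1/8640 t=1:−1/480 t=2:+1/576 = -1/4320
3j²(4 3 5; -2 0 2) = Δ·Π!·Σ² = 1/2145  (sign +1)
combine: 4πI² = 693·20/1001·1/2145 = 12/1859
take √, sign +1: I = 0.02266449
No selection rule forces the value: the integral is nonzero (none).

0.022664 (none)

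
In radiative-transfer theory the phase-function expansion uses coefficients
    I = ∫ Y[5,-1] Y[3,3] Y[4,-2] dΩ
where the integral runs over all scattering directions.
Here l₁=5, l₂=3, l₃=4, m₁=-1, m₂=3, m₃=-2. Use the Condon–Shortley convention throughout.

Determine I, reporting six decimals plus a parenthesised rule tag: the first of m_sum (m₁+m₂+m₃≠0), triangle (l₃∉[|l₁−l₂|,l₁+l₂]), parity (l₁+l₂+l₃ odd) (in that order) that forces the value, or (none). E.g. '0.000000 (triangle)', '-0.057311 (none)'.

m-sum 0 ✓  L=12 even ✓  2≤4≤8 ✓
Π(2lᵢ+1) = 11×7×9 = 693
triangle coeff Δ(5,3,4) = 1/180180
Σ_t [1,3]: t=1:−1/576 t=2:+1/144 t=3:−1/576 = 1/288
(3j)²=20/1001 [(5 3 4; 0 0 0)], sign=+1
Σ_t [4,4]: t=4:+1/2304 = 1/2304
(3j)²=75/4004 [(5 3 4; -1 3 -2)], sign=+1
⇒ 4πI² = 3375/13013
I = (+1)√(3375/13013/(4π)) = 0.14366244
No selection rule forces the value: the integral is nonzero (none).

0.143662 (none)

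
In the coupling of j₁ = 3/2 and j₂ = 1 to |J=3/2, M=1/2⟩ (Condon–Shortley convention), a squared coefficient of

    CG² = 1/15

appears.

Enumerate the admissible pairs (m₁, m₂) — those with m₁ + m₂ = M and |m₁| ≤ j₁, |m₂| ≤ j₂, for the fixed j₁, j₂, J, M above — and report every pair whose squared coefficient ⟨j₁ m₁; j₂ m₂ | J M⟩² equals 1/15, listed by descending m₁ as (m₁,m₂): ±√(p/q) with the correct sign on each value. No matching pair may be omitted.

(1/2,0): +√(1/15)

Admissible pairs with m₁+m₂ = M = 1/2: (-1/2,1), (1/2,0), (3/2,-1)
  (m₁,m₂)=(3/2,-1): CG² = 2/5, CG = +√(2/5)
  (m₁,m₂)=(1/2,0): CG² = 1/15, CG = +√(1/15)   ← matches the target
  (m₁,m₂)=(-1/2,1): CG² = 8/15, CG = −√(8/15)
Pairs with CG² = 1/15: (1/2,0): +√(1/15)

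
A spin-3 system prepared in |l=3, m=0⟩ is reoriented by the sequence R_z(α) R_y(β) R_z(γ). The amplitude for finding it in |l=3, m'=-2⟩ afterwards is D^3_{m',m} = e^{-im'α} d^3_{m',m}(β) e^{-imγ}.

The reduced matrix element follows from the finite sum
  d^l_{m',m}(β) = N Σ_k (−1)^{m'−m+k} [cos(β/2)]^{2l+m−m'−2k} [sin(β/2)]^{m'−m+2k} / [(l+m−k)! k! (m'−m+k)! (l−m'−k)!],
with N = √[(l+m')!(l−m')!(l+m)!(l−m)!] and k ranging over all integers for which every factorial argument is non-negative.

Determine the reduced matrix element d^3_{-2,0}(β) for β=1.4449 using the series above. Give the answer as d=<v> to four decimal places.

d^3_{-2,0}(β=1.4449) via the finite sum:
Half-angle: c=0.750188, s=0.661225. N=√(1·120·6·6)=65.726707
The bounds max(0,m−m')=2 and min(l+m,l−m')=3 give 2 terms
  k=2: (−1)^0·65.7267/(12)·0.7502^4·0.6612^2 = +0.758471
  k=3: (−1)^1·65.7267/(12)·0.7502^2·0.6612^4 = -0.589246
d^3_{-2,0}(1.4449) = +0.758471 -0.589246 = +0.169225

d=0.1692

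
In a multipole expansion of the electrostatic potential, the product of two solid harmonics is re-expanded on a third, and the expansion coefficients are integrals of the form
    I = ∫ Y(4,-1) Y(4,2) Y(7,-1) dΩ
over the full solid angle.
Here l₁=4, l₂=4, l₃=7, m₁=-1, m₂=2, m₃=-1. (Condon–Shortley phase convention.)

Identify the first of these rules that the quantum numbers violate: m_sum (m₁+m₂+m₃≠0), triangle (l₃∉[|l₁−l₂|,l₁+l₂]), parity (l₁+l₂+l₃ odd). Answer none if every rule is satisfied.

azimuthal sum: -1 + 2 − 1 = 0  ✓
0 ≤ 7 ≤ 8 (triangle on l)  ✓
L = 4 + 4 + 7 = 15 (odd)  ✗

parity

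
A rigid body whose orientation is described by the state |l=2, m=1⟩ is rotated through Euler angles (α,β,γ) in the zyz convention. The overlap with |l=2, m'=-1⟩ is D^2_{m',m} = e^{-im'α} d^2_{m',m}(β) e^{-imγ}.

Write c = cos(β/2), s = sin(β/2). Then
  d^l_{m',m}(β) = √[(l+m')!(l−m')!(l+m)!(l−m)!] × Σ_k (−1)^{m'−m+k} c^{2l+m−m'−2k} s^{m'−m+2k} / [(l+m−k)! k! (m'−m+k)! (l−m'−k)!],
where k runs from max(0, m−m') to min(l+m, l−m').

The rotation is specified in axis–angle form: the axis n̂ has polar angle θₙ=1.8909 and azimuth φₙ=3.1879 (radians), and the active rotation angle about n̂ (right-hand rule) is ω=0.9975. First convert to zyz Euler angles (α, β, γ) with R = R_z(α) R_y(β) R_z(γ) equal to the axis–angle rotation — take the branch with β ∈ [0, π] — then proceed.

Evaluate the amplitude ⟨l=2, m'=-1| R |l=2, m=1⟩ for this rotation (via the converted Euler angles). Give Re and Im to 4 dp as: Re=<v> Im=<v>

Re=-0.4465 Im=-0.0415

Axis–angle → zyz. n̂ = (sinθₙcosφₙ, sinθₙsinφₙ, cosθₙ) = (-0.948185, -0.043939, -0.314665), ω = 0.9975.
R = I cosω + sinω [n̂]ₓ + (1−cosω) n̂n̂ᵀ gives
  R = [+0.953808, +0.283420, +0.099614; -0.245291, +0.543288, +0.802914; +0.173443, -0.790260, +0.587713]
β = atan2(√(R₁₃²+R₂₃²), R₃₃) = 0.942567; α = atan2(R₂₃, R₁₃) mod 2π = 1.447361; γ = atan2(R₃₂, −R₃₁) mod 2π = 4.496339
First d^2_{-1,1}(β=0.9426), then the phase factors e^{-i(-1)α} and e^{-i(1)γ}:
With c≡cos(β/2)=0.890986 and s≡sin(β/2)=0.454030, N=[1·6·6·1]^{1/2}=6.000000
Admissible k: 2..3 (factorial args all ≥0)
  k=2: (−1)^0·6.0000/(2)·0.8910^2·0.4540^2 = +0.490945
  k=3: (−1)^1·6.0000/(6)·0.8910^0·0.4540^4 = -0.042495
d^2_{-1,1}(0.9426) = +0.490945 -0.042495 = +0.448450
Attach z-rotation phases: D = e^{-i(-1)(1.4474)}·(+0.448450)·e^{-i(1)(4.4963)} = -0.446528-0.041474i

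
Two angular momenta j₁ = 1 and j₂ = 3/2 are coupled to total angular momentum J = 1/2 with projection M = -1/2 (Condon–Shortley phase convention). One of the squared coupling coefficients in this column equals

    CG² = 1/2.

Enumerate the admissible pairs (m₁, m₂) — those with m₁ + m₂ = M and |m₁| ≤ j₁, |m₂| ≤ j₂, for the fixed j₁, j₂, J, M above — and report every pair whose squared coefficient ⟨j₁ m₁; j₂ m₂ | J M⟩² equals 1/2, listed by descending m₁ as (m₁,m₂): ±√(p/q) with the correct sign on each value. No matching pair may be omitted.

Admissible pairs with m₁+m₂ = M = -1/2: (-1,1/2), (0,-1/2), (1,-3/2)
  (m₁,m₂)=(1,-3/2): CG² = 1/2, CG = +√(1/2)   ← matches the target
  (m₁,m₂)=(0,-1/2): CG² = 1/3, CG = −√(1/3)
  (m₁,m₂)=(-1,1/2): CG² = 1/6, CG = +√(1/6)
Pairs with CG² = 1/2: (1,-3/2): +√(1/2)

(1,-3/2): +√(1/2)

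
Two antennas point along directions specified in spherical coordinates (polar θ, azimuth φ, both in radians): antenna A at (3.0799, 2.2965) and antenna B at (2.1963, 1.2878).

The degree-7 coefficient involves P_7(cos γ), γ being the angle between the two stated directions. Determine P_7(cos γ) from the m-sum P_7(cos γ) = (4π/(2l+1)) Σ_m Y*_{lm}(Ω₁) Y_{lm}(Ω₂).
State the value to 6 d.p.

Summing Y*_{l m}(θ₁,φ₁)·Y_{l m}(θ₂,φ₂) over m ∈ [−7, 7]; prefactor 4π/(2·7+1) = 0.837758:
  [-7]  conj(Y_{7,-7})(Ω₁) = (-0.000000, -0.000000) ; Y_{7,-7}(Ω₂) = (-0.105511, -0.045881) ; Δ = (0.000000, 0.000000)
  [-6]  conj(Y_{7,-6})(Ω₁) = (-0.000000, -0.000000) ; Y_{7,-6}(Ω₂) = (-0.039438, 0.308416) ; Δ = (0.000000, -0.000000)
  [-5]  conj(Y_{7,-5})(Ω₁) = (0.000002, -0.000003) ; Y_{7,-5}(Ω₂) = (0.438688, -0.068913) ; Δ = (0.000001, -0.000002)
  [-4]  conj(Y_{7,-4})(Ω₁) = (0.000102, -0.000025) ; Y_{7,-4}(Ω₂) = (-0.114845, -0.244700) ; Δ = (-0.000018, -0.000022)
  [-3]  conj(Y_{7,-3})(Ω₁) = (0.001687, 0.001170) ; Y_{7,-3}(Ω₂) = (0.124764, -0.109826) ; Δ = (0.000339, -0.000039)
  [-2]  conj(Y_{7,-2})(Ω₁) = (0.003346, 0.027897) ; Y_{7,-2}(Ω₂) = (-0.300011, -0.190605) ; Δ = (0.004313, -0.009007)
  [-1]  conj(Y_{7,-1})(Ω₁) = (-0.163005, 0.183728) ; Y_{7,-1}(Ω₂) = (0.005642, -0.019400) ; Δ = (0.002645, 0.004199)
  [+0]  conj(Y_{7,0})(Ω₁) = (-1.035095, -0.000000) ; Y_{7,0}(Ω₂) = (-0.352934, 0.000000) ; Δ = (0.365320, 0.000000)
  [+1]  conj(Y_{7,1})(Ω₁) = (0.163005, 0.183728) ; Y_{7,1}(Ω₂) = (-0.005642, -0.019400) ; Δ = (0.002645, -0.004199)
  [+2]  conj(Y_{7,2})(Ω₁) = (0.003346, -0.027897) ; Y_{7,2}(Ω₂) = (-0.300011, 0.190605) ; Δ = (0.004313, 0.009007)
  [+3]  conj(Y_{7,3})(Ω₁) = (-0.001687, 0.001170) ; Y_{7,3}(Ω₂) = (-0.124764, -0.109826) ; Δ = (0.000339, 0.000039)
  [+4]  conj(Y_{7,4})(Ω₁) = (0.000102, 0.000025) ; Y_{7,4}(Ω₂) = (-0.114845, 0.244700) ; Δ = (-0.000018, 0.000022)
  [+5]  conj(Y_{7,5})(Ω₁) = (-0.000002, -0.000003) ; Y_{7,5}(Ω₂) = (-0.438688, -0.068913) ; Δ = (0.000001, 0.000002)
  [+6]  conj(Y_{7,6})(Ω₁) = (-0.000000, 0.000000) ; Y_{7,6}(Ω₂) = (-0.039438, -0.308416) ; Δ = (0.000000, 0.000000)
  [+7]  conj(Y_{7,7})(Ω₁) = (0.000000, -0.000000) ; Y_{7,7}(Ω₂) = (0.105511, -0.045881) ; Δ = (0.000000, -0.000000)
Total Σ_m = (0.379879, 0.000000). Multiply by 0.837758: (0.318247, 0.000000). P_7(cos γ) = 0.318247

0.318247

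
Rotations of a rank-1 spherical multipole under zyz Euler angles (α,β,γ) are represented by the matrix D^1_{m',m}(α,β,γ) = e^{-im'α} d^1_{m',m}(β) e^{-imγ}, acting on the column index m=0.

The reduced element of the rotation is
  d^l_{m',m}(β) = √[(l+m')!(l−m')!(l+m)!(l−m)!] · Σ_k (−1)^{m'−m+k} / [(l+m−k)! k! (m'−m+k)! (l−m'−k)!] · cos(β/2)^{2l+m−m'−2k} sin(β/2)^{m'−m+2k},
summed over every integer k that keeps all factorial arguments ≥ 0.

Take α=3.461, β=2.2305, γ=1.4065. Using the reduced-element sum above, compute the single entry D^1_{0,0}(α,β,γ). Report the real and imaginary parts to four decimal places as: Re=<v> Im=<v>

Re=-0.6129 Im=0.0000

D^1_{0,0}(3.4610,2.2305,1.4065) = e^{-i·0·3.4610}·d^1_{0,0}(2.2305)·e^{-i·0·1.4065}. Compute d first:
Half-angle: c=0.439953, s=0.898021. N=√(1·1·1·1)=1.000000
k∈{0,1} keeps every argument non-negative
  k=0: (−1)^0·1.0000/(1)·0.4400^2·0.8980^0 = +0.193559
  k=1: (−1)^1·1.0000/(1)·0.4400^0·0.8980^2 = -0.806441
d^1_{0,0}(2.2305) = +0.193559 -0.806441 = -0.612883
Phases: e^{-i·(0)·3.4610}=+1.000000+0.000000i, e^{-i·(0)·1.4065}=+1.000000+0.000000i ⇒ D=-0.612883+0.000000i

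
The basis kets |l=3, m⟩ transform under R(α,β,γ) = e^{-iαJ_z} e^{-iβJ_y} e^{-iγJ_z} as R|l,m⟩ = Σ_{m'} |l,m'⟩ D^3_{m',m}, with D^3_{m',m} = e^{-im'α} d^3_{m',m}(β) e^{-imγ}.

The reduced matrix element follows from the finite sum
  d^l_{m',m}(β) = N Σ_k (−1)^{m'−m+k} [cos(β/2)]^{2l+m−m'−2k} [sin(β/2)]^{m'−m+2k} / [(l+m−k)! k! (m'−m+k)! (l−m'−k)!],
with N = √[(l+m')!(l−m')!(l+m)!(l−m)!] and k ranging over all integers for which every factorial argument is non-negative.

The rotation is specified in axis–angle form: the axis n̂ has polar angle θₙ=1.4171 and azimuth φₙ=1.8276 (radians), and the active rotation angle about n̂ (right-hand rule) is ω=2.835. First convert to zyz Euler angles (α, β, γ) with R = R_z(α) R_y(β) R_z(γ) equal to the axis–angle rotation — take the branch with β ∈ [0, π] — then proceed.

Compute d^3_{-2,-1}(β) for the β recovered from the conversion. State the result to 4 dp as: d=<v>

Axis–angle → zyz. n̂ = (sinθₙcosφₙ, sinθₙsinφₙ, cosθₙ) = (-0.250996, +0.955805, +0.153092), ω = 2.8350.
R = I cosω + sinω [n̂]ₓ + (1−cosω) n̂n̂ᵀ gives
  R = [-0.830307, -0.514825, +0.213414; -0.422415, +0.831158, +0.361582; -0.363533, +0.210075, -0.907586]
β = atan2(√(R₁₃²+R₂₃²), R₃₃) = 2.708295; α = atan2(R₂₃, R₁₃) mod 2π = 1.037597; γ = atan2(R₃₂, −R₃₁) mod 2π = 0.523989
d^3_{-2,-1}(β=2.7083) via the finite sum:
Half-angle: c=0.214958, s=0.976623. N=√(1·120·2·24)=75.894664
k∈{1,2} keeps every argument non-negative
  k=1: (−1)^0·75.8947/(24)·0.2150^5·0.9766^1 = +0.001417
  k=2: (−1)^1·75.8947/(12)·0.2150^3·0.9766^3 = -0.058516
d^3_{-2,-1}(2.7083) = +0.001417 -0.058516 = -0.057098

d=-0.0571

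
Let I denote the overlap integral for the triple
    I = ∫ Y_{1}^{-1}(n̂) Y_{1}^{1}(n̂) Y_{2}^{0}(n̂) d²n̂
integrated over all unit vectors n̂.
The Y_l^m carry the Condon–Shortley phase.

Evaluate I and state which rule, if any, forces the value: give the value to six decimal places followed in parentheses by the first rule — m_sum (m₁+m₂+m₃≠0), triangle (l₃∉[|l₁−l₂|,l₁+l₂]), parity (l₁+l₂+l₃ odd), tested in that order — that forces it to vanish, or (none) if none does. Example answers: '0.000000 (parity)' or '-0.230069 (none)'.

Checks pass: Σm=0; 4 even; l₃=2∈[0,2].
(2·1+1)(2·1+1)(2·2+1) = 45
Δ: 0! 2! 2! / 5! → 1/30
sum: t=0:+1/1 = 1/1
3j²(1 1 2; 0 0 0) = Δ·Π!·Σ² = 2/15  (sign +1)
sum: t=0:+1/4 = 1/4
3j²(1 1 2; -1 1 0) = Δ·Π!·Σ² = 1/30  (sign +1)
combine: 4πI² = 45·2/15·1/30 = 1/5
take √, sign +1: I = 0.12615663
No selection rule forces the value: the integral is nonzero (none).

0.126157 (none)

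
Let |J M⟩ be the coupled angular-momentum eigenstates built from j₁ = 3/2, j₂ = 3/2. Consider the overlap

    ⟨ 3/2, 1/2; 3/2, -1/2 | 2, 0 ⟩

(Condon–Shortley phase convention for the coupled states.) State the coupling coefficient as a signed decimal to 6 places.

triangle: 1!*2!*2!/6! = 4/720
(j±m)!: 2!*1!*1!*2!*2!*2! = 16
prefactor² = (2J+1)*Δ*N² = 4/9
  k=0: +1/(0!*1!*1!*1!*1!*1!) = 1
  k=1: −1/(1!*0!*0!*0!*2!*2!) = -1/4
Σ = 3/4  ⇒  CG² = 4/9*(3/4)² = 1/4
CG = +√(1/4) = +0.500000

+0.500000  (= +√(1/4))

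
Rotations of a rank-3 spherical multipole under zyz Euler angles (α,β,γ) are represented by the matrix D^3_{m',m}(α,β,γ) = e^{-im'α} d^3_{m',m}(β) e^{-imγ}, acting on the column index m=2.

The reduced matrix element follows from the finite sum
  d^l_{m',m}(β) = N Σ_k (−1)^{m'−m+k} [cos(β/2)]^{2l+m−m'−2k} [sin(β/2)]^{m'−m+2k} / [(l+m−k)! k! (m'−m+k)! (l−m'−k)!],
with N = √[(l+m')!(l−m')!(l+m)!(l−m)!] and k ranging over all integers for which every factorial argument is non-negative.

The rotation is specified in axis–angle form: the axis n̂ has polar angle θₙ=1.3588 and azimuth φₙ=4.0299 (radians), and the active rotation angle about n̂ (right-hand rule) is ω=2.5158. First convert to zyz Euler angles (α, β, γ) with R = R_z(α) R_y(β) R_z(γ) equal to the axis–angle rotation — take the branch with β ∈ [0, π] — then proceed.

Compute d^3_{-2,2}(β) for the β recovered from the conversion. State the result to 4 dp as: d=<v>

Axis–angle → zyz. n̂ = (sinθₙcosφₙ, sinθₙsinφₙ, cosθₙ) = (-0.616606, -0.758633, +0.210412), ω = 2.5158.
R = I cosω + sinω [n̂]ₓ + (1−cosω) n̂n̂ᵀ gives
  R = [-0.122141, +0.723664, -0.679258; +0.970158, +0.231486, +0.072169; +0.209465, -0.650172, -0.730343]
β = atan2(√(R₁₃²+R₂₃²), R₃₃) = 2.389620; α = atan2(R₂₃, R₁₃) mod 2π = 3.035743; γ = atan2(R₃₂, −R₃₁) mod 2π = 4.400721
d^3_{-2,2}(β=2.3896) via the finite sum:
Half-angle: c=0.367190, s=0.930146. N=√(1·120·120·1)=120.000000
k: max(0,(2)−(-2))=4 … min(3+(2),3−(-2))=5
  k=4: (−1)^0·120.0000/(24)·0.3672^2·0.9301^4 = +0.504611
  k=5: (−1)^1·120.0000/(120)·0.3672^0·0.9301^6 = -0.647599
d^3_{-2,2}(2.3896) = +0.504611 -0.647599 = -0.142988

d=-0.1430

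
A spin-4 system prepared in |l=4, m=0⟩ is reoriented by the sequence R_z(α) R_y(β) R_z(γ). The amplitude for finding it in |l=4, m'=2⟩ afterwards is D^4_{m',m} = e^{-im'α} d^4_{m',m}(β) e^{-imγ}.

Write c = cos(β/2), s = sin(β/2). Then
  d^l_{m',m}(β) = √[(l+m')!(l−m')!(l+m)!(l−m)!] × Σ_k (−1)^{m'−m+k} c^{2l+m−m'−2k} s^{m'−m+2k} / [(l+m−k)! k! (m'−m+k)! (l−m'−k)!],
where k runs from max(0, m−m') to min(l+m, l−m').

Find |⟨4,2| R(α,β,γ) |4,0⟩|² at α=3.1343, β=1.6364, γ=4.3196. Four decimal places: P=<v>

P=0.1457

First d^4_{2,0}(β=1.6364), then the phase factors e^{-i(2)α} and e^{-i(0)γ}:
Half-angle: c=0.683536, s=0.729917. N=√(720·2·24·24)=910.735966
k∈{0,1,2} keeps every argument non-negative
  k=0: (−1)^2·910.7360/(96)·0.6835^6·0.7299^2 = +0.515510
  k=1: (−1)^3·910.7360/(36)·0.6835^4·0.7299^4 = -1.567578
  k=2: (−1)^4·910.7360/(96)·0.6835^2·0.7299^6 = +0.670323
d^4_{2,0}(1.6364) = +0.515510 -1.567578 +0.670323 = -0.381745
|D^4_{2,0}|² = |d^4_{2,0}(β)|² = (-0.381745)² = 0.145730 (the z-rotation phases have unit modulus)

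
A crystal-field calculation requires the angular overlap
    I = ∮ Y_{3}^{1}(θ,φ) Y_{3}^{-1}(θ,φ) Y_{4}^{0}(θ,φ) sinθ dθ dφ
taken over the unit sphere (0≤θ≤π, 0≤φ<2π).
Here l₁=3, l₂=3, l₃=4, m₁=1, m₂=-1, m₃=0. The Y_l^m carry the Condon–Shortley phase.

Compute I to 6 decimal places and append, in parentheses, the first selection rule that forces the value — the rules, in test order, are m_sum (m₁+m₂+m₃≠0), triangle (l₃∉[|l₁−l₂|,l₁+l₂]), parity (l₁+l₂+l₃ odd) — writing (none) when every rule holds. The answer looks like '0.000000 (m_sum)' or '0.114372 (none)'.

Checks pass: Σm=0; 10 even; l₃=4∈[0,6].
(2·3+1)(2·3+1)(2·4+1) = 441
Δ: 2! 4! 4! / 11! → 1/34650
sum: t=0:+1/72 t=1:−1/16 t=2:+1/72 = -5/144
3j²(3 3 4; 0 0 0) = Δ·Π!·Σ² = 2/77  (sign -1)
sum: t=0:+1/32 t=1:−1/36 t=2:+1/1152 = 5/1152
3j²(3 3 4; 1 -1 0) = Δ·Π!·Σ² = 1/1386  (sign +1)
combine: 4πI² = 441·2/77·1/1386 = 1/121
take √, sign -1: I = -0.02564498
No selection rule forces the value: the integral is nonzero (none).

-0.025645 (none)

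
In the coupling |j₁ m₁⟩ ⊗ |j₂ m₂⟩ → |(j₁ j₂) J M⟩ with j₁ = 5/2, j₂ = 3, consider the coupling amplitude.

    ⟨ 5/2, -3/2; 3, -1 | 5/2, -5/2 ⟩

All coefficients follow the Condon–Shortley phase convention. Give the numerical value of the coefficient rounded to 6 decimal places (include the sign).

+√(2/7) ≈ +0.534522

j₁+j₂−J=3  J+j₁−j₂=2  J−j₁+j₂=3  j₁+j₂+J+1=9
(j₁±m₁, j₂±m₂, J±M) = (1,4,2,4,0,5)
P² = 1152/7
sum k=2..2:
  [2] +1/24 = 1/24
S = 1/24
C² = P²·S² = 2/7 ; C = +0.534522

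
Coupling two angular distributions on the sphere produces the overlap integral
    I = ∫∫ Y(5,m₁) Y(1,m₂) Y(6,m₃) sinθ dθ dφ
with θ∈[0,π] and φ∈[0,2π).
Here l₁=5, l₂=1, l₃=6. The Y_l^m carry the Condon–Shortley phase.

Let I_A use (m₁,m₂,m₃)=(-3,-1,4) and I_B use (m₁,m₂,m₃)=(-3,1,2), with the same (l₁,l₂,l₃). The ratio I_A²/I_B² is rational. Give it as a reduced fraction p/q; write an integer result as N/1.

Same 5,1,6: normalisation and zero-m 3j drop out of the ratio.
A: Δ: 0! 10! 2! / 13! → 1/858; sum: t=0:+1/161280 = 1/161280; 3j²(5 1 6; -3 -1 4) = Δ·Π!·Σ² = 15/286  (sign +1)
B: Δ: 0! 10! 2! / 13! → 1/858; sum: t=0:+1/161280 = 1/161280; 3j²(5 1 6; -3 1 2) = Δ·Π!·Σ² = 1/143  (sign +1)
I_A²/I_B² = (15/286)/(1/143) = 15/2

15/2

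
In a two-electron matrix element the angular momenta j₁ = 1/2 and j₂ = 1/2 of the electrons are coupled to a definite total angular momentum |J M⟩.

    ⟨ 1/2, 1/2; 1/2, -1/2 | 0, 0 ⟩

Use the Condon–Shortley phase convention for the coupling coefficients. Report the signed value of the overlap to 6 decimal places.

triangle: 1!*0!*0!/2! = 1/2
(j±m)!: 1!*0!*0!*1!*0!*0! = 1
prefactor² = (2J+1)*Δ*N² = 1/2
  k=0: +1/(0!*1!*0!*0!*0!*0!) = 1
Σ = 1  ⇒  CG² = 1/2*1² = 1/2
CG = +√(1/2) = +0.707107

+√(1/2) = +0.707107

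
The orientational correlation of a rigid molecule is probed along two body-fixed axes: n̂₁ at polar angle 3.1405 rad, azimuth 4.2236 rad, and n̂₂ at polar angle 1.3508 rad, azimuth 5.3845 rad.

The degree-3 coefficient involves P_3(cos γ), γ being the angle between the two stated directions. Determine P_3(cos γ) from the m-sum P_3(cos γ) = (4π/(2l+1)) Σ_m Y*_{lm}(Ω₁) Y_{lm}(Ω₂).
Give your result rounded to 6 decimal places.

Addition theorem: P_3(cos γ) = (4π/7) Σ_m Y*_{lm}(Ω₁) Y_{lm}(Ω₂), m = −3…3:
  m=-3: (0.00000 + 0.00000j) × (-0.34992 + 0.16711j) = -0.00000 + 0.00000j  (running Σ = -0.00000 + 0.00000j)
  m=-2: (0.00000 - 0.00000j) × (-0.04771 + 0.20697j) = 0.00000 + 0.00000j  (running Σ = 0.00000 + 0.00000j)
  m=-1: (-0.00066 - 0.00125j) × (-0.14962 - 0.18803j) = -0.00014 + 0.00031j  (running Σ = -0.00014 + 0.00031j)
  m=0: (-0.74635 + 0.00000j) × (-0.22492 + 0.00000j) = 0.16787 + 0.00000j  (running Σ = 0.16773 + 0.00031j)
  m=1: (0.00066 - 0.00125j) × (0.14962 - 0.18803j) = -0.00014 - 0.00031j  (running Σ = 0.16760 + 0.00000j)
  m=2: (0.00000 + 0.00000j) × (-0.04771 - 0.20697j) = 0.00000 - 0.00000j  (running Σ = 0.16760 + 0.00000j)
  m=3: (-0.00000 + 0.00000j) × (0.34992 + 0.16711j) = -0.00000 - 0.00000j  (running Σ = 0.16760 - 0.00000j)
Accumulated sum 0.16760 - 0.00000j; after 4π/(2l+1) scaling, 0.30087 - 0.00000j ⇒ P_3 = 0.300872

0.300872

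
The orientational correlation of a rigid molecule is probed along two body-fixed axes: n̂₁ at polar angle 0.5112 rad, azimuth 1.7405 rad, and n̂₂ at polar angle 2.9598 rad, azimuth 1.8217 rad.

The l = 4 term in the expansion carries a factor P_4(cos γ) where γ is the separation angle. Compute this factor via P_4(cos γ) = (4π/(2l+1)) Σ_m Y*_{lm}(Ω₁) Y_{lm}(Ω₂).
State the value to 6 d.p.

Summing Y*_{l m}(θ₁,φ₁)·Y_{l m}(θ₂,φ₂) over m ∈ [−4, 4]; prefactor 4π/(2·4+1) = 1.396263:
  m=-4: (0.019730, 0.015916) × (0.000254, -0.000399) = (0.000011, -0.000004)  (running Σ = (0.000011, -0.000004))
  m=-3: (0.062301, -0.111612) × (-0.004973, -0.005309) = (-0.000902, 0.000224)  (running Σ = (-0.000891, 0.000220))
  m=-2: (-0.326497, -0.115276) × (-0.055324, 0.030354) = (0.021562, -0.003533)  (running Σ = (0.020671, -0.003312))
  m=-1: (-0.079250, 0.462500) × (0.078764, 0.307305) = (-0.148371, 0.012074)  (running Σ = (-0.127700, 0.008762))
  m=0: (0.045627, -0.000000) × (0.711931, 0.000000) = (0.032484, 0.000000)  (running Σ = (-0.095216, 0.008762))
  m=1: (0.079250, 0.462500) × (-0.078764, 0.307305) = (-0.148371, -0.012074)  (running Σ = (-0.243587, -0.003312))
  m=2: (-0.326497, 0.115276) × (-0.055324, -0.030354) = (0.021562, 0.003533)  (running Σ = (-0.222025, 0.000220))
  m=3: (-0.062301, -0.111612) × (0.004973, -0.005309) = (-0.000902, -0.000224)  (running Σ = (-0.222927, -0.000004))
  m=4: (0.019730, -0.015916) × (0.000254, 0.000399) = (0.000011, 0.000004)  (running Σ = (-0.222916, 0.000000))
Total Σ_m = (-0.222916, 0.000000). Multiply by 1.396263: (-0.311249, 0.000000). P_4(cos γ) = -0.311249

-0.311249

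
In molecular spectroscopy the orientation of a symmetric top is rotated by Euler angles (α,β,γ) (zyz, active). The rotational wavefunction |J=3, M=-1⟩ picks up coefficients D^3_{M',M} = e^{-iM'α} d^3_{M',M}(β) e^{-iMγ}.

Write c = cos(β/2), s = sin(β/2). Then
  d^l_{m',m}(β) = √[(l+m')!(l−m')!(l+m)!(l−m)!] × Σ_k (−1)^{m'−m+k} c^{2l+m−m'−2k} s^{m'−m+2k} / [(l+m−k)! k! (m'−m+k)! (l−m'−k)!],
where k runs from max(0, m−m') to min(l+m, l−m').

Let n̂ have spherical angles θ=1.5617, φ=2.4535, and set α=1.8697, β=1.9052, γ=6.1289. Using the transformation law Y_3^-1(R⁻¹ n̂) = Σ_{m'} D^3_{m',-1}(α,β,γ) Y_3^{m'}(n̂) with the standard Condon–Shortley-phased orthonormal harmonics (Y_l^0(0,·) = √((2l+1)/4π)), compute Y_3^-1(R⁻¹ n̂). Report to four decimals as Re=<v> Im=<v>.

Re=-0.2448 Im=-0.3373

Need the full column D^3_{m',-1} for m'=−3..3 at α=1.8697, β=1.9052, γ=6.1289.
cos(β/2)=0.579566, sin(β/2)=0.814925
d^3_{-3,-1}: single k=2 term ⇒ +0.290197;  D = +0.196196-0.213826i
d^3_{-2,-1}: k∈[1..2] ⇒ +0.168513 -0.666335 = -0.497822;  D = +0.449655+0.213627i
d^3_{-1,-1}: k∈[0..2] ⇒ +0.037898 -0.599429 +0.888850 = +0.327319;  D = -0.047171+0.323902i
d^3_{0,-1}: k∈[0..2] ⇒ -0.184597 +1.094900 -0.721576 = +0.188727;  D = +0.186485-0.029002i
d^3_{1,-1}: k∈[0..2] ⇒ +0.449572 -1.185133 +0.292891 = -0.442670;  D = +0.193816+0.397985i
d^3_{2,-1}: k∈[0..1] ⇒ -0.666335 +0.658706 = -0.007629;  D = +0.005571-0.005212i
d^3_{3,-1}: single k=0 term ⇒ +0.573750;  D = +0.497968+0.284985i
Y_3^{m'}(θ=1.5617,φ=2.4535) and Σ D·Y over m':
  (+0.1962-0.2138i)·(+0.1976-0.3674i)  (+0.4497+0.2136i)·(+0.0018+0.0091i)  (-0.0472+0.3239i)·(+0.2495+0.2051i)  (+0.1865-0.0290i)·(-0.0102+0.0000i)  (+0.1938+0.3980i)·(-0.2495+0.2051i)  (+0.0056-0.0052i)·(+0.0018-0.0091i)  (+0.4980+0.2850i)·(-0.1976-0.3674i)
Y_3^-1(R⁻¹ n̂) = -0.244793-0.337289i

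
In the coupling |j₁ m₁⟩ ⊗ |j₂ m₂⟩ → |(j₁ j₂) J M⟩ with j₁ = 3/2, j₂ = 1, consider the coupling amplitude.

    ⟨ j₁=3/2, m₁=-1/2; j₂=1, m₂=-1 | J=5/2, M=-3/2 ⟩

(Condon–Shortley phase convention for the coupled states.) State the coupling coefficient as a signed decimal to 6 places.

+√(3/5) ≈ +0.774597

j₁+j₂−J=0  J+j₁−j₂=3  J−j₁+j₂=2  j₁+j₂+J+1=6
(j₁±m₁, j₂±m₂, J±M) = (1,2,0,2,1,4)
P² = 48/5
sum k=0..0:
  [0] +1/4 = 1/4
S = 1/4
C² = P²·S² = 3/5 ; C = +0.774597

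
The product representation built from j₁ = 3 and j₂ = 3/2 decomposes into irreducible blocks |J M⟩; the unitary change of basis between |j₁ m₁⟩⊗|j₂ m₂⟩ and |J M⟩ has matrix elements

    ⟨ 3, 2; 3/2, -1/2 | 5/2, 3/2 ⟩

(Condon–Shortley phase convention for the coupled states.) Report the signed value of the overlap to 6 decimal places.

+√(1/14) = +0.267261

√[6·2!4!1!/8! · 5!1!1!2!4!1!] = √(288/7)
  +(−1)^0/∏(0,2,1,1,3,0)! = 1/12  (running 1/12)
  +(−1)^1/∏(1,1,0,0,4,1)! = -1/24  (running 1/24)
⟨..|..⟩ = √(288/7)·(1/24) = +0.267261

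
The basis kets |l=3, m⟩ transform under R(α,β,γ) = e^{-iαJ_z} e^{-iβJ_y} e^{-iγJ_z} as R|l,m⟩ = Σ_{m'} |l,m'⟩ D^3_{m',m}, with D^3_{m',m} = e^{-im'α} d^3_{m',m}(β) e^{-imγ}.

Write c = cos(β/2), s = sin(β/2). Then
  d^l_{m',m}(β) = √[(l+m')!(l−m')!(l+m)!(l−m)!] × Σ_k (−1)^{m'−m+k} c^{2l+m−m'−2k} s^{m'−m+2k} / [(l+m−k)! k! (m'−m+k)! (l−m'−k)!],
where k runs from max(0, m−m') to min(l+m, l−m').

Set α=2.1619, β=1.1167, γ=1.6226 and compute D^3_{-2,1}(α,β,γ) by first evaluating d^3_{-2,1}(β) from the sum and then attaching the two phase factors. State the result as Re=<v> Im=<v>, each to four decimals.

Re=-0.4177 Im=0.1969

Split into d^3_{-2,1}(β=1.1167) × two z-phases.
With c≡cos(β/2)=0.848130 and s≡sin(β/2)=0.529788, N=[1·120·24·2]^{1/2}=75.894664
k∈{3,4} keeps every argument non-negative
  k=3: (−1)^0·75.8947/(12)·0.8481^3·0.5298^3 = +0.573750
  k=4: (−1)^1·75.8947/(24)·0.8481^1·0.5298^5 = -0.111936
d^3_{-2,1}(1.1167) = +0.573750 -0.111936 = +0.461814
Attach z-rotation phases: D = e^{-i(-2)(2.1619)}·(+0.461814)·e^{-i(1)(1.6226)} = -0.417750+0.196869i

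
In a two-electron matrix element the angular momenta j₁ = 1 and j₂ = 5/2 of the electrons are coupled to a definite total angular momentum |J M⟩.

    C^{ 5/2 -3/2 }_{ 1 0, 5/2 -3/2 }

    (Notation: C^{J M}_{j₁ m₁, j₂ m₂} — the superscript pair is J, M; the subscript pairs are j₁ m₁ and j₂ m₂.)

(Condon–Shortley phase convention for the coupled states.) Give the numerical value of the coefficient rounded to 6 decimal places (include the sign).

j₁+j₂−J=1  J+j₁−j₂=1  J−j₁+j₂=4  j₁+j₂+J+1=7
(j₁±m₁, j₂±m₂, J±M) = (1,1,1,4,1,4)
P² = 576/35
sum k=0..1:
  [0] +1/6 = 1/6
  [1] −1/24 = -1/24
S = 1/8
C² = P²·S² = 9/35 ; C = +0.507093

+0.507093  (= +√(9/35))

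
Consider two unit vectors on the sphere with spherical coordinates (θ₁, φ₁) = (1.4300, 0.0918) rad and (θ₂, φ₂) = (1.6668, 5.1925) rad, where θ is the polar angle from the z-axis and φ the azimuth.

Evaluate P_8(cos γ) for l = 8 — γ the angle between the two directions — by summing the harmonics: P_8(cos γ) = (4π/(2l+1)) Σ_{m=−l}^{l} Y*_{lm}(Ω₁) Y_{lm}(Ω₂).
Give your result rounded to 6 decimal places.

-0.283030

Summing Y*_{l m}(θ₁,φ₁)·Y_{l m}(θ₂,φ₂) over m ∈ [−8, 8]; prefactor 4π/(2·8+1) = 0.739198:
  m=-8: (+0.353311+0.318995i) × (-0.380157+0.319744i) = -0.236310-0.008299i  (running Σ = -0.236310-0.008299i)
  m=-7: (+0.216040+0.161726i) × (-0.041605-0.186768i) = +0.021217-0.047078i  (running Σ = -0.215094-0.055377i)
  m=-6: (-0.212909-0.130770i) × (-0.304987-0.081436i) = +0.054285+0.057222i  (running Σ = -0.160808+0.001845i)
  m=-5: (-0.263260-0.130104i) × (+0.147165-0.160837i) = -0.059668+0.023195i  (running Σ = -0.220476+0.025040i)
  m=-4: (+0.155716+0.059895i) × (-0.087213-0.239183i) = +0.000745-0.042468i  (running Σ = -0.219731-0.017428i)
  m=-3: (+0.286577+0.080981i) × (+0.226332+0.029697i) = +0.062457+0.026839i  (running Σ = -0.157274+0.009411i)
  m=-2: (-0.125751-0.023351i) × (+0.129863-0.185579i) = -0.020664+0.020304i  (running Σ = -0.177938+0.029715i)
  m=-1: (-0.296578-0.027303i) × (+0.107194+0.205844i) = -0.026171-0.063975i  (running Σ = -0.204109-0.034260i)
  m=0: (+0.116162-0.000000i) × (+0.218068+0.000000i) = +0.025331+0.000000i  (running Σ = -0.178778-0.034260i)
  m=1: (+0.296578-0.027303i) × (-0.107194+0.205844i) = -0.026171+0.063975i  (running Σ = -0.204949+0.029715i)
  m=2: (-0.125751+0.023351i) × (+0.129863+0.185579i) = -0.020664-0.020304i  (running Σ = -0.225613+0.009411i)
  m=3: (-0.286577+0.080981i) × (-0.226332+0.029697i) = +0.062457-0.026839i  (running Σ = -0.163156-0.017428i)
  m=4: (+0.155716-0.059895i) × (-0.087213+0.239183i) = +0.000745+0.042468i  (running Σ = -0.162411+0.025040i)
  m=5: (+0.263260-0.130104i) × (-0.147165-0.160837i) = -0.059668-0.023195i  (running Σ = -0.222079+0.001845i)
  m=6: (-0.212909+0.130770i) × (-0.304987+0.081436i) = +0.054285-0.057222i  (running Σ = -0.167794-0.055377i)
  m=7: (-0.216040+0.161726i) × (+0.041605-0.186768i) = +0.021217+0.047078i  (running Σ = -0.146577-0.008299i)
  m=8: (+0.353311-0.318995i) × (-0.380157-0.319744i) = -0.236310+0.008299i  (running Σ = -0.382887+0.000000i)
Total Σ_m = -0.382887+0.000000i. Multiply by 0.739198: -0.283030+0.000000i. P_8(cos γ) = -0.283030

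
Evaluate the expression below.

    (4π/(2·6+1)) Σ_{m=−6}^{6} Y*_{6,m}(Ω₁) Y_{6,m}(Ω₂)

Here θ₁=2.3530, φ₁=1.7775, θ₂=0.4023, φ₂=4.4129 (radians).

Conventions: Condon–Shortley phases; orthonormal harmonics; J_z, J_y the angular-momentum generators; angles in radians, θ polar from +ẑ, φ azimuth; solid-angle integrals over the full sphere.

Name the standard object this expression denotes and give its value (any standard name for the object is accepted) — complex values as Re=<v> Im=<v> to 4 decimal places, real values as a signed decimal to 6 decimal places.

Legendre polynomial (addition theorem), -0.284721

This sum is the spherical-harmonic addition theorem: it equals the Legendre polynomial P_l(cos γ) of the angle γ between the two directions.
Addition theorem: P_6(cos γ) = (4π/13) Σ_m Y*_{lm}(Ω₁) Y_{lm}(Ω₂), m = −6…6:
  m=-6: Y*=-0.019978-0.058218i  Y=+0.000390-0.001696i  product -0.000107+0.000011i
  m=-5: Y*=+0.182009-0.108429i  Y=-0.014131+0.001038i  product -0.002459+0.001721i
  m=-4: Y*=+0.273158+0.296776i  Y=+0.025392+0.064919i  product -0.012330+0.025269i
  m=-3: Y*=-0.234747+0.328743i  Y=+0.177713-0.141469i  product +0.004789+0.091631i
  m=-2: Y*=-0.030379-0.013327i  Y=-0.388335-0.265092i  product +0.008265+0.013229i
  m=-1: Y*=-0.074372+0.354662i  Y=-0.142612+0.461863i  product -0.153199-0.084929i
  m=+0: Y*=-0.143494-0.000000i  Y=-0.108277+0.000000i  product +0.015537+0.000000i
  m=+1: Y*=+0.074372+0.354662i  Y=+0.142612+0.461863i  product -0.153199+0.084929i
  m=+2: Y*=-0.030379+0.013327i  Y=-0.388335+0.265092i  product +0.008265-0.013229i
  m=+3: Y*=+0.234747+0.328743i  Y=-0.177713-0.141469i  product +0.004789-0.091631i
  m=+4: Y*=+0.273158-0.296776i  Y=+0.025392-0.064919i  product -0.012330-0.025269i
  m=+5: Y*=-0.182009-0.108429i  Y=+0.014131+0.001038i  product -0.002459-0.001721i
  m=+6: Y*=-0.019978+0.058218i  Y=+0.000390+0.001696i  product -0.000107-0.000011i
Σ over m = -0.294546+0.000000i; ×(4π/13) → -0.284721+0.000000i. Real part: -0.284721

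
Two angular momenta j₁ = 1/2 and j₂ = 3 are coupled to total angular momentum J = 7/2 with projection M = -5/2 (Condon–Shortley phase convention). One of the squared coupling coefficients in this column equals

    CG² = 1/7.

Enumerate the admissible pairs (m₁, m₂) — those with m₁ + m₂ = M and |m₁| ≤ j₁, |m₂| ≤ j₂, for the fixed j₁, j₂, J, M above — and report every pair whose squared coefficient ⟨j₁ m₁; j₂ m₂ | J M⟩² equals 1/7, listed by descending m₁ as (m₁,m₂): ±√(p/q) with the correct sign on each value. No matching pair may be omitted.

Admissible pairs with m₁+m₂ = M = -5/2: (-1/2,-2), (1/2,-3)
  (m₁,m₂)=(1/2,-3): CG² = 1/7, CG = +√(1/7)   ← matches the target
  (m₁,m₂)=(-1/2,-2): CG² = 6/7, CG = +√(6/7)
Pairs with CG² = 1/7: (1/2,-3): +√(1/7)

(1/2,-3): +√(1/7)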